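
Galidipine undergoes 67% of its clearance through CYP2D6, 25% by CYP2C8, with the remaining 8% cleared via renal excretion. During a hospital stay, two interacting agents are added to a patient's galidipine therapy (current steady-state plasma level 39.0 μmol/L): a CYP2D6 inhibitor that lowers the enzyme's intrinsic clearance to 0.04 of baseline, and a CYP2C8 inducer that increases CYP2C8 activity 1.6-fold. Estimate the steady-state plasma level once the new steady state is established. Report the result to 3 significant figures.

CYP2D6: 0.67 × 0.04 = 0.0268
CYP2C8: 0.25 × 1.6 = 0.4
Other: 0.08 (unchanged)
New clearance relative to baseline: 0.0268 + 0.4 + 0.08 = 0.5068.
Steady-state plasma level ∝ 1/CL: new value = 39.0 / 0.5068 = 77.0 μmol/L.

77.0 μmol/L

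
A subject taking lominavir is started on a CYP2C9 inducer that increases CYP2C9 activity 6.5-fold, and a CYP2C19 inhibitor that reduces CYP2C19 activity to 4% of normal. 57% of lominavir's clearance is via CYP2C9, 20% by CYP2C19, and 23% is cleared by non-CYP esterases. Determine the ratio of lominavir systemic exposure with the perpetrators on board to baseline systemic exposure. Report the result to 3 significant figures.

The CYP2C9 pathway (57% of clearance) increases to 6.5× activity: 0.57 × 6.5 = 3.705.
The CYP2C19 pathway (20% of clearance) falls to 0.04× activity: 0.2 × 0.04 = 0.008.
Non-CYP routes (23%) are unchanged.
CL_new/CL_old = 3.705 + 0.008 + 0.23 = 3.943.
Because systemic exposure varies inversely with clearance, the combined effect is 1 / 3.943 = 0.254.

0.254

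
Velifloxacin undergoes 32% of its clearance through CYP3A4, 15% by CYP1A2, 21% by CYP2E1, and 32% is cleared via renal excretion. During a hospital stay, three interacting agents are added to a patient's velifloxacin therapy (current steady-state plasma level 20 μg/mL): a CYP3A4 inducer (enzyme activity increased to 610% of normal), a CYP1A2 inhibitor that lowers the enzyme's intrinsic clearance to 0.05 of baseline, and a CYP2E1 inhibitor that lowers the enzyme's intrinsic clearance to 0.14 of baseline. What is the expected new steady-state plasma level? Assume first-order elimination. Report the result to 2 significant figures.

8.7 μg/mL

The CYP3A4 pathway (32% of clearance) increases to 6.1× activity: 0.32 × 6.1 = 1.952.
The CYP1A2 pathway (15% of clearance) falls to 0.05× activity: 0.15 × 0.05 = 0.0075.
The CYP2E1 pathway (21% of clearance) drops to 0.14× activity: 0.21 × 0.14 = 0.0294.
The remaining 32% of clearance is unaffected.
CL_new/CL_old = 1.952 + 0.0075 + 0.0294 + 0.32 = 2.3089.
Dividing the baseline by the relative clearance: 20 / 2.3089 = 8.7 μg/mL.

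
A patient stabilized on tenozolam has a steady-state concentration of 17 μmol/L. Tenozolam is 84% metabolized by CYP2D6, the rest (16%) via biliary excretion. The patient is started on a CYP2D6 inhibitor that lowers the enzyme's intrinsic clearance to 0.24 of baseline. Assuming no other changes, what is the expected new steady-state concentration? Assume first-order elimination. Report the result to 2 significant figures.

CYP2D6: 0.84 × 0.24 = 0.2016
Other: 0.16 (unchanged)
New clearance relative to baseline: 0.2016 + 0.16 = 0.3616.
Steady-state concentration ∝ 1/CL, so new value = 17 / 0.3616 = 47 μmol/L.

47 μmol/L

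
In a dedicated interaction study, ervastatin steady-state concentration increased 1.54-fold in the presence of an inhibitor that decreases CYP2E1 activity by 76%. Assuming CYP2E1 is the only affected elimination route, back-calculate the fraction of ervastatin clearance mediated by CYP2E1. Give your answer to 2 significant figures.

0.46

CL'/CL = 1 / 1.54 = 0.6494
0.24·fm + (1 − fm) = 0.6494
fm = (0.6494 − 1) / (0.24 − 1) = 0.46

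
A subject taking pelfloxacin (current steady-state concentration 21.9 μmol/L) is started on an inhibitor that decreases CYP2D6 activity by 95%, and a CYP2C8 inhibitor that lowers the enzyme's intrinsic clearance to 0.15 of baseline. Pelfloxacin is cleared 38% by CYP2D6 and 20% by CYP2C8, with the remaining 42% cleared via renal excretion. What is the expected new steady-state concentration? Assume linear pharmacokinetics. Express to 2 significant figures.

CYP2D6: 0.38 × 0.05 = 0.019
CYP2C8: 0.2 × 0.15 = 0.03
Other: 0.42 (unchanged)
Relative clearance = 0.019 + 0.03 + 0.42 = 0.469.
Dividing the baseline by the relative clearance: 21.9 / 0.469 = 47 μmol/L.

47 μmol/L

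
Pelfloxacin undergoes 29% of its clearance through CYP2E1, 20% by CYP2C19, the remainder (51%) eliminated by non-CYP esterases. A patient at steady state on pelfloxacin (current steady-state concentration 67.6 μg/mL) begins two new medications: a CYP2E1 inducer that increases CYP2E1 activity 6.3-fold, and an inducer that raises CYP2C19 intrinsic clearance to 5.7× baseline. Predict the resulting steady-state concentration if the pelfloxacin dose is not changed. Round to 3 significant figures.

CYP2E1: 0.29 × 6.3 = 1.827
CYP2C19: 0.2 × 5.7 = 1.14
Other: 0.51 (unchanged)
Relative clearance = 1.827 + 1.14 + 0.51 = 3.477.
Dividing the baseline by the relative clearance: 67.6 / 3.477 = 19.4 μg/mL.

19.4 μg/mL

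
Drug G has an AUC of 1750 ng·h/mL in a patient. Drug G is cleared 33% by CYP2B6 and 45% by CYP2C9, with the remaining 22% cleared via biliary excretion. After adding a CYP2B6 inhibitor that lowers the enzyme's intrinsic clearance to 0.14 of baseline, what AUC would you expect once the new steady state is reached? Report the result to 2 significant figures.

The CYP2B6 pathway (33% of clearance) is reduced to 0.14× activity: 0.33 × 0.14 = 0.0462.
CYP2C9 (45%) and the residual 22% are unaffected.
Relative clearance = 0.0462 + 0.45 + 0.22 = 0.7162.
With dosing unchanged, AUC scales as 1/CL: 1750 / 0.7162 = 2.4 × 10³ ng·h/mL.

2.4 × 10³ ng·h/mL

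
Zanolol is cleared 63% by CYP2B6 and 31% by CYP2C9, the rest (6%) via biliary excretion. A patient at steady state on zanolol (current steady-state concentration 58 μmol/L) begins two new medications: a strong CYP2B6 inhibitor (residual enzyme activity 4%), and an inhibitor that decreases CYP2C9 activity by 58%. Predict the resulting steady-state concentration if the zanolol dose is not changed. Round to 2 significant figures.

The CYP2B6 pathway (63% of clearance) falls to 0.04× activity: 0.63 × 0.04 = 0.0252.
The CYP2C9 pathway (31% of clearance) drops to 0.42× activity: 0.31 × 0.42 = 0.1302.
Non-CYP routes (6%) are unchanged.
Relative clearance = 0.0252 + 0.1302 + 0.06 = 0.2154.
Steady-state concentration ∝ 1/CL: new value = 58 / 0.2154 = 2.7 × 10² μmol/L.

2.7 × 10² μmol/L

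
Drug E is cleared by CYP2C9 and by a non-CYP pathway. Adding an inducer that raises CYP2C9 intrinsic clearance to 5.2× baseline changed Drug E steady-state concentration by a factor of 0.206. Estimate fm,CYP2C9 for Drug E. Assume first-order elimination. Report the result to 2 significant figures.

Let x = fm,CYP2C9. Because steady-state concentration ∝ 1/CL, relative clearance rose to 1/0.206 = 4.854.
Setting x·5.2 + (1 − x) = 4.854 and solving: x = (4.854 − 1)/(5.2 − 1) = 0.92.

0.92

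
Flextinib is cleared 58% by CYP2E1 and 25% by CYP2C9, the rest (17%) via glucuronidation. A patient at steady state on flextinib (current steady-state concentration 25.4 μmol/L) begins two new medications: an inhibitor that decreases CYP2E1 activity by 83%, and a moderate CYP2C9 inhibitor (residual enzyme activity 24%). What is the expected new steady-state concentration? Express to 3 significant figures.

77.3 μmol/L

CYP2E1: 0.58 × 0.17 = 0.0986
CYP2C9: 0.25 × 0.24 = 0.06
Other: 0.17 (unchanged)
Relative clearance = 0.0986 + 0.06 + 0.17 = 0.3286.
Steady-state concentration ∝ 1/CL: new value = 25.4 / 0.3286 = 77.3 μmol/L.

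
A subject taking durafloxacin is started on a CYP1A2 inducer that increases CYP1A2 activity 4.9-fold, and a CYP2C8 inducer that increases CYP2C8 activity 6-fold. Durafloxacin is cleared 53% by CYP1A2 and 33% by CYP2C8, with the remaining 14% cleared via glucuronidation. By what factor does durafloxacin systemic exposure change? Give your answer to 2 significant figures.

The CYP1A2 pathway (53% of clearance) increases to 4.9× activity: 0.53 × 4.9 = 2.597.
The CYP2C8 pathway (33% of clearance) increases to 6× activity: 0.33 × 6 = 1.98.
Non-CYP routes (14%) are unchanged.
Relative clearance = 2.597 + 1.98 + 0.14 = 4.717.
Because systemic exposure varies inversely with clearance, the combined effect is 1 / 4.717 = 0.21.

0.21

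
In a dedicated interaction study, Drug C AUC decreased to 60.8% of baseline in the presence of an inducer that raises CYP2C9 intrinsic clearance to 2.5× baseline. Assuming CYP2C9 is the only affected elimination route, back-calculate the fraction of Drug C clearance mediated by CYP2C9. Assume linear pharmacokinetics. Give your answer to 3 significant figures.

0.430

Call the CYP2C9 fraction fm. After the interaction, CL_new/CL_old = fm × 2.5 + (1 − fm).
AUC ratio = 1 / (new CL fraction), so new CL fraction = 1 / 0.608 = 1.645.
fm × 2.5 + 1 − fm = 1.645  ⇒  fm × (2.5 − 1) = 0.6447  ⇒  fm = 0.430.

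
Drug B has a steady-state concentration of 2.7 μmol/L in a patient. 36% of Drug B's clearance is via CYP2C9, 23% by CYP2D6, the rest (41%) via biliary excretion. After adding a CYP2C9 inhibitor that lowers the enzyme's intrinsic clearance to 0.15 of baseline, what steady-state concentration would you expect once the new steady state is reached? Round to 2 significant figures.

3.9 μmol/L

The CYP2C9 pathway (36% of clearance) drops to 0.15× activity: 0.36 × 0.15 = 0.054.
CYP2D6 (23%) and the residual 41% are unaffected.
Relative clearance = 0.054 + 0.23 + 0.41 = 0.694.
Steady-state concentration ∝ 1/CL, so new value = 2.7 / 0.694 = 3.9 μmol/L.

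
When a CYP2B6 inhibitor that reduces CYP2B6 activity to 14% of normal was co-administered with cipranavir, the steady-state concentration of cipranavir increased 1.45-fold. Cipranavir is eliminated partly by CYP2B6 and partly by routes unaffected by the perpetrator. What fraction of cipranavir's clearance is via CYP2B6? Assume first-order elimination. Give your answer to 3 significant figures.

0.361

Call the CYP2B6 fraction fm. After the interaction, CL_new/CL_old = fm × 0.14 + (1 − fm).
Steady-state concentration ratio = 1 / (new CL fraction), so new CL fraction = 1 / 1.45 = 0.6897.
fm × 0.14 + 1 − fm = 0.6897  ⇒  fm × (0.14 − 1) = −0.3103  ⇒  fm = 0.361.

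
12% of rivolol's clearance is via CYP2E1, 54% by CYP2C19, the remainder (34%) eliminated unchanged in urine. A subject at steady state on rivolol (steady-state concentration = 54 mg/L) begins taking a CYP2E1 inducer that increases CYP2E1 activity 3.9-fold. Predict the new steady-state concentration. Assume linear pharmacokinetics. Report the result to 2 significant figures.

40 mg/L

CYP2E1: 0.12 × 3.9 = 0.468
CYP2C19: 0.54 (unchanged)
Other: 0.34 (unchanged)
Relative clearance = 0.468 + 0.54 + 0.34 = 1.348.
New steady-state concentration = baseline ÷ relative clearance = 54 / 1.348 = 40 mg/L.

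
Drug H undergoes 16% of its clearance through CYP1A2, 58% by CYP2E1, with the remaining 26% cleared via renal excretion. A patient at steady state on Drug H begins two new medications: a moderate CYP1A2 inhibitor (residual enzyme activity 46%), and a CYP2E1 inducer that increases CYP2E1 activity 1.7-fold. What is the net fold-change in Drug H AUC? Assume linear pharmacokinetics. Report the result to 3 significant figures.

CYP1A2: 0.16 × 0.46 = 0.0736
CYP2E1: 0.58 × 1.7 = 0.986
Other: 0.26 (unchanged)
New clearance relative to baseline: 0.0736 + 0.986 + 0.26 = 1.3196.
Because AUC varies inversely with clearance, the combined effect is 1 / 1.3196 = 0.758.

0.758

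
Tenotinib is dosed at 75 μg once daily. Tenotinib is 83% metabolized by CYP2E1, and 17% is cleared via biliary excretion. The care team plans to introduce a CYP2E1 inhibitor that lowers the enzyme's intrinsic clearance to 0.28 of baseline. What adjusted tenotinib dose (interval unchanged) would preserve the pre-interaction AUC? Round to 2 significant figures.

30 μg

CYP2E1: 0.83 × 0.28 = 0.2324
Other: 0.17 (unchanged)
Relative clearance = 0.2324 + 0.17 = 0.4024.
Css,avg = (dose rate)/CL, so holding Css fixed requires dose ∝ CL: 75 × 0.4024 = 30 μg.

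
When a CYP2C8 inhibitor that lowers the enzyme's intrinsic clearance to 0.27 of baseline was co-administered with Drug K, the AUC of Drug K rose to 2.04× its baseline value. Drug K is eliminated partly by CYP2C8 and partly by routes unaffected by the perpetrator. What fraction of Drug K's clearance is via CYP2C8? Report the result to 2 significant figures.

Let fm be the CYP2C8 fraction. New clearance relative to baseline = fm × 0.27 + (1 − fm).
AUC ratio = 1 / (new CL fraction), so new CL fraction = 1 / 2.04 = 0.4902.
fm × 0.27 + 1 − fm = 0.4902  ⇒  fm × (0.27 − 1) = −0.5098  ⇒  fm = 0.70.

0.70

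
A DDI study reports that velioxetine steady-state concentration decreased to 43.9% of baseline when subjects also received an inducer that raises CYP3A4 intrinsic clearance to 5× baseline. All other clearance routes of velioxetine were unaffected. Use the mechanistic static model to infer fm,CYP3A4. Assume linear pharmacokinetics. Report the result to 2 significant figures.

0.32

CL'/CL = 1 / 0.439 = 2.278
5·fm + (1 − fm) = 2.278
fm = (2.278 − 1) / (5 − 1) = 0.32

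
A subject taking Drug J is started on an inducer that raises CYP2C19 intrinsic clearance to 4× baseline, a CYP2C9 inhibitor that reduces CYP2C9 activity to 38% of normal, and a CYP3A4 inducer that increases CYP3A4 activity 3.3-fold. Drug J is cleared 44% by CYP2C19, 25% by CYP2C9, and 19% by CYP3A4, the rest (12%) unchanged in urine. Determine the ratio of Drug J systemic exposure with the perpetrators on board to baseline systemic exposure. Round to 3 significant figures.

The CYP2C19 pathway (44% of clearance) rises to 4× activity: 0.44 × 4 = 1.76.
The CYP2C9 pathway (25% of clearance) drops to 0.38× activity: 0.25 × 0.38 = 0.095.
The CYP3A4 pathway (19% of clearance) is boosted to 3.3× activity: 0.19 × 3.3 = 0.627.
The remaining 12% of clearance is unaffected.
CL_new/CL_old = 1.76 + 0.095 + 0.627 + 0.12 = 2.602.
Because systemic exposure varies inversely with clearance, the combined effect is 1 / 2.602 = 0.384.

0.384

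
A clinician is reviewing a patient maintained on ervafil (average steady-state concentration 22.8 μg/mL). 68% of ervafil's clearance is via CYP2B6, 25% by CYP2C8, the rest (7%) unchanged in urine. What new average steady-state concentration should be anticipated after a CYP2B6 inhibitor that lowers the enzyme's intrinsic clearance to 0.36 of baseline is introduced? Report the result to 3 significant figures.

40.4 μg/mL

The CYP2B6 pathway (68% of clearance) drops to 0.36× activity: 0.68 × 0.36 = 0.2448.
CYP2C8 (25%) and the residual 7% are unaffected.
Relative clearance = 0.2448 + 0.25 + 0.07 = 0.5648.
New average steady-state concentration = baseline ÷ relative clearance = 22.8 / 0.5648 = 40.4 μg/mL.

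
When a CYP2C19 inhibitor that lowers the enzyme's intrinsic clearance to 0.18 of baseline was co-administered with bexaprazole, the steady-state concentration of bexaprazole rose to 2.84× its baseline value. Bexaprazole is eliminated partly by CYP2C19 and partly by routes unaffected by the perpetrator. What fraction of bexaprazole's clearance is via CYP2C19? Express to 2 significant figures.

Let fm be the CYP2C19 fraction. New clearance relative to baseline = fm × 0.18 + (1 − fm).
Steady-state concentration ratio = 1 / (new CL fraction), so new CL fraction = 1 / 2.84 = 0.3521.
fm × 0.18 + 1 − fm = 0.3521  ⇒  fm × (0.18 − 1) = −0.6479  ⇒  fm = 0.79.

0.79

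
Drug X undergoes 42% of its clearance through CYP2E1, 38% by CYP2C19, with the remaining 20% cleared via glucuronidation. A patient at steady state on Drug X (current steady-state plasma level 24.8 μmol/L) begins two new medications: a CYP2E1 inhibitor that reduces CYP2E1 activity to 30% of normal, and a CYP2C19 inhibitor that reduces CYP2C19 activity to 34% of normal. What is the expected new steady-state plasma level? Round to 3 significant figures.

CYP2E1: 0.42 × 0.3 = 0.126
CYP2C19: 0.38 × 0.34 = 0.1292
Other: 0.2 (unchanged)
Relative clearance = 0.126 + 0.1292 + 0.2 = 0.4552.
New steady-state plasma level = 24.8 / 0.4552 = 54.5 μmol/L (concentration scales inversely with clearance).

54.5 μmol/L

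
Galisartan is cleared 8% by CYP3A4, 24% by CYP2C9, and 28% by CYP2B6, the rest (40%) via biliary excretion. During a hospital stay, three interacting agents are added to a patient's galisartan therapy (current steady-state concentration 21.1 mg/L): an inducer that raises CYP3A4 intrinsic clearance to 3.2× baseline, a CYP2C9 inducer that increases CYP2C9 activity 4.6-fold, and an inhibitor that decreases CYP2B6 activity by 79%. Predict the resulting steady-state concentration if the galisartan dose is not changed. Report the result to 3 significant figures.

11.6 mg/L

CYP3A4: 0.08 × 3.2 = 0.256
CYP2C9: 0.24 × 4.6 = 1.104
CYP2B6: 0.28 × 0.21 = 0.0588
Other: 0.4 (unchanged)
CL_new/CL_old = 0.256 + 1.104 + 0.0588 + 0.4 = 1.8188.
New steady-state concentration = 21.1 / 1.8188 = 11.6 mg/L (concentration scales inversely with clearance).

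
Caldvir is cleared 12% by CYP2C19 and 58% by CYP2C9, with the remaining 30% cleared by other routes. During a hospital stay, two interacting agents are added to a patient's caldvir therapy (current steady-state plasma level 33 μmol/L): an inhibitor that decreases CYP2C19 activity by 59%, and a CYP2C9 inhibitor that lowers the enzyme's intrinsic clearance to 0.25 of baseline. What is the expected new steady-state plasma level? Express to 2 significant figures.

67 μmol/L

The CYP2C19 pathway (12% of clearance) is reduced to 0.41× activity: 0.12 × 0.41 = 0.0492.
The CYP2C9 pathway (58% of clearance) is reduced to 0.25× activity: 0.58 × 0.25 = 0.145.
Non-CYP routes (30%) are unchanged.
CL_new/CL_old = 0.0492 + 0.145 + 0.3 = 0.4942.
Dividing the baseline by the relative clearance: 33 / 0.4942 = 67 μmol/L.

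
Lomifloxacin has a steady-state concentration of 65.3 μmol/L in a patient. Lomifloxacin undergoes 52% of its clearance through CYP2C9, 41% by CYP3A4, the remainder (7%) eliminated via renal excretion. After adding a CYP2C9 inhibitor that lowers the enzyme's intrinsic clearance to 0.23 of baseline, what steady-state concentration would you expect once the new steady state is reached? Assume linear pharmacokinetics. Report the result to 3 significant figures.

The CYP2C9 pathway (52% of clearance) falls to 0.23× activity: 0.52 × 0.23 = 0.1196.
CYP3A4 (41%) and the residual 7% are unaffected.
Relative clearance = 0.1196 + 0.41 + 0.07 = 0.5996.
Steady-state concentration ∝ 1/CL, so new value = 65.3 / 0.5996 = 109 μmol/L.

109 μmol/L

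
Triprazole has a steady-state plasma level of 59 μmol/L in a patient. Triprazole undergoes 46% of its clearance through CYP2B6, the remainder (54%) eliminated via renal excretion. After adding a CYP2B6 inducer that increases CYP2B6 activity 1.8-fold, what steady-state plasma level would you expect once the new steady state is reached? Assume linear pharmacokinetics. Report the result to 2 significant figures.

43 μmol/L

The CYP2B6 pathway (46% of clearance) is boosted to 1.8× activity: 0.46 × 1.8 = 0.828.
Non-CYP routes (54%) are unchanged.
New clearance relative to baseline: 0.828 + 0.54 = 1.368.
With dosing unchanged, steady-state plasma level scales as 1/CL: 59 / 1.368 = 43 μmol/L.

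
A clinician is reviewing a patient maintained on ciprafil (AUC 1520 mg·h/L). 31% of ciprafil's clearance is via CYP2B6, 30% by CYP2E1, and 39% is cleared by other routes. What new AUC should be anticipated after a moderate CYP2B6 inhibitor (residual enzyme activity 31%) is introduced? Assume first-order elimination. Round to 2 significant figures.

The CYP2B6 pathway (31% of clearance) is reduced to 0.31× activity: 0.31 × 0.31 = 0.0961.
CYP2E1 (30%) and the residual 39% are unaffected.
Relative clearance = 0.0961 + 0.3 + 0.39 = 0.7861.
AUC ∝ 1/CL, so new value = 1520 / 0.7861 = 1.9 × 10³ mg·h/L.

1.9 × 10³ mg·h/L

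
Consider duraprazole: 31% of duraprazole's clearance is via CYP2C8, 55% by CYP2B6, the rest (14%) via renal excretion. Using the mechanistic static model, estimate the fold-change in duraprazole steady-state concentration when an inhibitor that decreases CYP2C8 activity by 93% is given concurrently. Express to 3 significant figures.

1.41

CYP2C8: 0.31 × 0.07 = 0.0217
CYP2B6: 0.55 (unchanged)
Other: 0.14 (unchanged)
New clearance relative to baseline: 0.0217 + 0.55 + 0.14 = 0.7117.
Steady-state concentration ratio = CL_old/CL_new = 1 / 0.7117 = 1.41.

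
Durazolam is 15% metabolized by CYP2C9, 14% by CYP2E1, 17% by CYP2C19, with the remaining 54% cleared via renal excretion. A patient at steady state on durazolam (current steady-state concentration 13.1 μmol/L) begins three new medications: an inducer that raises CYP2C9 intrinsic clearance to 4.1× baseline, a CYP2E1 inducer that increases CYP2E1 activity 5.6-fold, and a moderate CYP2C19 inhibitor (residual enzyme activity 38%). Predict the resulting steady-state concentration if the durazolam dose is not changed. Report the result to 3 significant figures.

CYP2C9: 0.15 × 4.1 = 0.615
CYP2E1: 0.14 × 5.6 = 0.784
CYP2C19: 0.17 × 0.38 = 0.0646
Other: 0.54 (unchanged)
Relative clearance = 0.615 + 0.784 + 0.0646 + 0.54 = 2.0036.
Dividing the baseline by the relative clearance: 13.1 / 2.0036 = 6.54 μmol/L.

6.54 μmol/L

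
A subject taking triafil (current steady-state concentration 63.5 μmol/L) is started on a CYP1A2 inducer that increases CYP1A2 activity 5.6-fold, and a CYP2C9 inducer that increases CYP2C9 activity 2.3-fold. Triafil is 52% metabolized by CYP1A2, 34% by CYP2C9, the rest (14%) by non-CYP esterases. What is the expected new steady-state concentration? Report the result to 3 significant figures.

The CYP1A2 pathway (52% of clearance) rises to 5.6× activity: 0.52 × 5.6 = 2.912.
The CYP2C9 pathway (34% of clearance) increases to 2.3× activity: 0.34 × 2.3 = 0.782.
Non-CYP routes (14%) are unchanged.
Relative clearance = 2.912 + 0.782 + 0.14 = 3.834.
Dividing the baseline by the relative clearance: 63.5 / 3.834 = 16.6 μmol/L.

16.6 μmol/L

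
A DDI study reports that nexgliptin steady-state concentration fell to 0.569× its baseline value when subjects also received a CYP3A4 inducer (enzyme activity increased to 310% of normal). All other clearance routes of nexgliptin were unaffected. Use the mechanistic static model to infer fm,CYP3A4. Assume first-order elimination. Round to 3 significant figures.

0.361

CL'/CL = 1 / 0.569 = 1.757
3.1·fm + (1 − fm) = 1.757
fm = (1.757 − 1) / (3.1 − 1) = 0.361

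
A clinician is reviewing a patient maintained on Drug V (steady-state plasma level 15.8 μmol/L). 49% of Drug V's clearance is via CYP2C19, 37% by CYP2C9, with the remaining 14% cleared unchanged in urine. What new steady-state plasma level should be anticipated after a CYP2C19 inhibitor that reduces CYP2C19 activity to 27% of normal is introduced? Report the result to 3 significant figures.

The CYP2C19 pathway (49% of clearance) is reduced to 0.27× activity: 0.49 × 0.27 = 0.1323.
CYP2C9 (37%) and the residual 14% are unaffected.
CL_new/CL_old = 0.1323 + 0.37 + 0.14 = 0.6423.
With dosing unchanged, steady-state plasma level scales as 1/CL: 15.8 / 0.6423 = 24.6 μmol/L.

24.6 μmol/L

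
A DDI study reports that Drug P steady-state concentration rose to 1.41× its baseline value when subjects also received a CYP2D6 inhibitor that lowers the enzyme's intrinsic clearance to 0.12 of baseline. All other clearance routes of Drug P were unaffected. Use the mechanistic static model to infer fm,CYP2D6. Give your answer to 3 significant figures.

0.330

Write x for the fraction cleared via CYP2D6. The observed steady-state concentration change means clearance fell to 1/1.41 = 0.7092 of baseline.
Setting x·0.12 + (1 − x) = 0.7092 and solving: x = (0.7092 − 1)/(0.12 − 1) = 0.330.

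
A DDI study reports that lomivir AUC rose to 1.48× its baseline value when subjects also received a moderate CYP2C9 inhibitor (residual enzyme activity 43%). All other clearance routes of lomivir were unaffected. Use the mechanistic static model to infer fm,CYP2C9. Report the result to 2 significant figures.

CL'/CL = 1 / 1.48 = 0.6757
0.43·fm + (1 − fm) = 0.6757
fm = (0.6757 − 1) / (0.43 − 1) = 0.57

0.57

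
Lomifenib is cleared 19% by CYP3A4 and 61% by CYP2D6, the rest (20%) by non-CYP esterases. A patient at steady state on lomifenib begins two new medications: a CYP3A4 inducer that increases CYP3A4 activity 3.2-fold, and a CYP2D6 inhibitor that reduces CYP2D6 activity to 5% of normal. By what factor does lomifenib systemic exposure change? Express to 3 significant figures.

The CYP3A4 pathway (19% of clearance) rises to 3.2× activity: 0.19 × 3.2 = 0.608.
The CYP2D6 pathway (61% of clearance) drops to 0.05× activity: 0.61 × 0.05 = 0.0305.
The remaining 20% of clearance is unaffected.
New clearance relative to baseline: 0.608 + 0.0305 + 0.2 = 0.8385.
Because systemic exposure varies inversely with clearance, the combined effect is 1 / 0.8385 = 1.19.

1.19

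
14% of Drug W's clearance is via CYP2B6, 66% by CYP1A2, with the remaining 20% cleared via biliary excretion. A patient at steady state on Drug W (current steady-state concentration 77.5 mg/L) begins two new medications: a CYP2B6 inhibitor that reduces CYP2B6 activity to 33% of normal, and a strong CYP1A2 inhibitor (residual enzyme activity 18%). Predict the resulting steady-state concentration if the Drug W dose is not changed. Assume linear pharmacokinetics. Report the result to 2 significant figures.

2.1 × 10² mg/L

CYP2B6: 0.14 × 0.33 = 0.0462
CYP1A2: 0.66 × 0.18 = 0.1188
Other: 0.2 (unchanged)
New clearance relative to baseline: 0.0462 + 0.1188 + 0.2 = 0.365.
Dividing the baseline by the relative clearance: 77.5 / 0.365 = 2.1 × 10² mg/L.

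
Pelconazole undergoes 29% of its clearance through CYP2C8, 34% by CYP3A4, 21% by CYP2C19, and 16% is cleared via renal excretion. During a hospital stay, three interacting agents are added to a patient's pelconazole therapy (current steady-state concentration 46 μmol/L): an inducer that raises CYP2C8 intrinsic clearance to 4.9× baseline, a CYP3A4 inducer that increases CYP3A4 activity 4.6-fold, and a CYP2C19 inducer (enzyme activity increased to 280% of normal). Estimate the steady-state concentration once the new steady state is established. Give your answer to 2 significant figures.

CYP2C8: 0.29 × 4.9 = 1.421
CYP3A4: 0.34 × 4.6 = 1.564
CYP2C19: 0.21 × 2.8 = 0.588
Other: 0.16 (unchanged)
Relative clearance = 1.421 + 1.564 + 0.588 + 0.16 = 3.733.
Dividing the baseline by the relative clearance: 46 / 3.733 = 12 μmol/L.

12 μmol/L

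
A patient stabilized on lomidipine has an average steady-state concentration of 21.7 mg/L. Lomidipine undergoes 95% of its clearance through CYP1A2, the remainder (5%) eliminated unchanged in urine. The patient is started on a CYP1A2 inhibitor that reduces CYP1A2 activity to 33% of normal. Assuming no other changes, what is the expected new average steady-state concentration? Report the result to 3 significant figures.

59.7 mg/L

CYP1A2: 0.95 × 0.33 = 0.3135
Other: 0.05 (unchanged)
New clearance relative to baseline: 0.3135 + 0.05 = 0.3635.
Average steady-state concentration ∝ 1/CL, so new value = 21.7 / 0.3635 = 59.7 mg/L.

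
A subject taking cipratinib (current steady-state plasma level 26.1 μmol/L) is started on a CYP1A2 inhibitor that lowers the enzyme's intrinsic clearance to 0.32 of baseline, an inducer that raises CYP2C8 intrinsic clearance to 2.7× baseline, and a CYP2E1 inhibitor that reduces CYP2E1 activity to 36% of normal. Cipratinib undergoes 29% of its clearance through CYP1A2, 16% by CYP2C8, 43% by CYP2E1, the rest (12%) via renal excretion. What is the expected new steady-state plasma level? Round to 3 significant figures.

32.6 μmol/L

CYP1A2: 0.29 × 0.32 = 0.0928
CYP2C8: 0.16 × 2.7 = 0.432
CYP2E1: 0.43 × 0.36 = 0.1548
Other: 0.12 (unchanged)
New clearance relative to baseline: 0.0928 + 0.432 + 0.1548 + 0.12 = 0.7996.
Dividing the baseline by the relative clearance: 26.1 / 0.7996 = 32.6 μmol/L.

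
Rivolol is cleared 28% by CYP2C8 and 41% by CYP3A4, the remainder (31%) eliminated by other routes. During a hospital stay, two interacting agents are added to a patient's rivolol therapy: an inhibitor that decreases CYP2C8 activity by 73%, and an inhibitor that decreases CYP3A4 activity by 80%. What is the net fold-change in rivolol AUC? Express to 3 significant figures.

CYP2C8: 0.28 × 0.27 = 0.0756
CYP3A4: 0.41 × 0.2 = 0.082
Other: 0.31 (unchanged)
Relative clearance = 0.0756 + 0.082 + 0.31 = 0.4676.
Because AUC varies inversely with clearance, the combined effect is 1 / 0.4676 = 2.14.

2.14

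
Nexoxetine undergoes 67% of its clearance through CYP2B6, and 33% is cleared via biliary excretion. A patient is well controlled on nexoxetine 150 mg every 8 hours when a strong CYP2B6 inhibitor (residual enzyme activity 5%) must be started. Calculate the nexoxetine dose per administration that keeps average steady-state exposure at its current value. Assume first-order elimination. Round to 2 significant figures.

55 mg

CYP2B6: 0.67 × 0.05 = 0.0335
Other: 0.33 (unchanged)
New clearance relative to baseline: 0.0335 + 0.33 = 0.3635.
To maintain the same steady-state level, dose must scale with clearance: new dose = 150 × 0.3635 = 55 mg.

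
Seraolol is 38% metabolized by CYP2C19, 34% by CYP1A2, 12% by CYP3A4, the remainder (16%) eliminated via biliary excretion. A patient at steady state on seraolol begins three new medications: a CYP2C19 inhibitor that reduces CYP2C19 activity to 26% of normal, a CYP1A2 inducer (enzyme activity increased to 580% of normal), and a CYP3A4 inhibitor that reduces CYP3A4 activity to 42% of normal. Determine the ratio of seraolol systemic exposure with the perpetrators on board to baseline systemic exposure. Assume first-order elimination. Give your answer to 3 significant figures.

0.438

CYP2C19: 0.38 × 0.26 = 0.0988
CYP1A2: 0.34 × 5.8 = 1.972
CYP3A4: 0.12 × 0.42 = 0.0504
Other: 0.16 (unchanged)
CL_new/CL_old = 0.0988 + 1.972 + 0.0504 + 0.16 = 2.2812.
Because systemic exposure varies inversely with clearance, the combined effect is 1 / 2.2812 = 0.438.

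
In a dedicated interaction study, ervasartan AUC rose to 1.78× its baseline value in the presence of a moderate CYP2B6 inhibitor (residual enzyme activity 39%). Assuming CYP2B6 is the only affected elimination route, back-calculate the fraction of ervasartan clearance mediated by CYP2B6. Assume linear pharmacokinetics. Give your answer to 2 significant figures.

0.72

Let x = fm,CYP2B6. Because AUC ∝ 1/CL, relative clearance fell to 1/1.78 = 0.5618.
Setting x·0.39 + (1 − x) = 0.5618 and solving: x = (0.5618 − 1)/(0.39 − 1) = 0.72.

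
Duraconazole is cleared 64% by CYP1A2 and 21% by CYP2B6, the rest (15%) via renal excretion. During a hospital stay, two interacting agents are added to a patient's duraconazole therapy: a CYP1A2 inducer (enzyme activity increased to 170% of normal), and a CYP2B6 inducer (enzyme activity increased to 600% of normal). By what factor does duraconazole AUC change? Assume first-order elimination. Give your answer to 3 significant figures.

0.400

CYP1A2: 0.64 × 1.7 = 1.088
CYP2B6: 0.21 × 6 = 1.26
Other: 0.15 (unchanged)
New clearance relative to baseline: 1.088 + 1.26 + 0.15 = 2.498.
Because AUC varies inversely with clearance, the combined effect is 1 / 2.498 = 0.400.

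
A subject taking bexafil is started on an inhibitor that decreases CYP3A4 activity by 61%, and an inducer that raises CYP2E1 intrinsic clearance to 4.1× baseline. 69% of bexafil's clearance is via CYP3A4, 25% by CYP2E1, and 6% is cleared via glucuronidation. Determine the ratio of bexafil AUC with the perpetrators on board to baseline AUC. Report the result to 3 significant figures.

CYP3A4: 0.69 × 0.39 = 0.2691
CYP2E1: 0.25 × 4.1 = 1.025
Other: 0.06 (unchanged)
CL_new/CL_old = 0.2691 + 1.025 + 0.06 = 1.3541.
Net AUC ratio = 1 / 1.3541 = 0.738.

0.738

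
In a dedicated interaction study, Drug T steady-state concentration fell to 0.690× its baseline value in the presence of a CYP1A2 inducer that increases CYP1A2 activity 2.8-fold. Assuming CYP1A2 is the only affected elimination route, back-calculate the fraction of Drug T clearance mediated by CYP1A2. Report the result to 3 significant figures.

0.250

Call the CYP1A2 fraction fm. After the interaction, CL_new/CL_old = fm × 2.8 + (1 − fm).
Steady-state concentration ratio = 1 / (new CL fraction), so new CL fraction = 1 / 0.690 = 1.449.
fm × 2.8 + 1 − fm = 1.449  ⇒  fm × (2.8 − 1) = 0.4493  ⇒  fm = 0.250.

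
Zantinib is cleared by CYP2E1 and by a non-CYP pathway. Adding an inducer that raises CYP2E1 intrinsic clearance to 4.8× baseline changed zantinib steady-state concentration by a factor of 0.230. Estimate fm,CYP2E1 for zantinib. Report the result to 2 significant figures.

CL'/CL = 1 / 0.230 = 4.348
4.8·fm + (1 − fm) = 4.348
fm = (4.348 − 1) / (4.8 − 1) = 0.88

0.88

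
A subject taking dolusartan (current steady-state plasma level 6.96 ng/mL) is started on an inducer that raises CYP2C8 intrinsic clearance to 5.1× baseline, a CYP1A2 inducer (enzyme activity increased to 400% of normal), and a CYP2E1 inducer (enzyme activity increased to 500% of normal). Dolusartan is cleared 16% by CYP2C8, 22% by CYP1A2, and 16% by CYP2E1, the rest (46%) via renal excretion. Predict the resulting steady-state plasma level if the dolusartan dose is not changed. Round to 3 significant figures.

The CYP2C8 pathway (16% of clearance) increases to 5.1× activity: 0.16 × 5.1 = 0.816.
The CYP1A2 pathway (22% of clearance) rises to 4× activity: 0.22 × 4 = 0.88.
The CYP2E1 pathway (16% of clearance) increases to 5× activity: 0.16 × 5 = 0.8.
Non-CYP routes (46%) are unchanged.
New clearance relative to baseline: 0.816 + 0.88 + 0.8 + 0.46 = 2.956.
Dividing the baseline by the relative clearance: 6.96 / 2.956 = 2.35 ng/mL.

2.35 ng/mL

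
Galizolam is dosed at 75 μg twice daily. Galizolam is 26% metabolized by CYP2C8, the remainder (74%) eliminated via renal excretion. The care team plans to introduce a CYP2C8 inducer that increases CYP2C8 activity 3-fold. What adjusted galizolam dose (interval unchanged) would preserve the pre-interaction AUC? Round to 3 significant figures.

114 μg

The CYP2C8 pathway (26% of clearance) rises to 3× activity: 0.26 × 3 = 0.78.
The remaining 74% of clearance is unaffected.
Relative clearance = 0.78 + 0.74 = 1.52.
To maintain the same steady-state level, dose must scale with clearance: new dose = 75 × 1.52 = 114 μg.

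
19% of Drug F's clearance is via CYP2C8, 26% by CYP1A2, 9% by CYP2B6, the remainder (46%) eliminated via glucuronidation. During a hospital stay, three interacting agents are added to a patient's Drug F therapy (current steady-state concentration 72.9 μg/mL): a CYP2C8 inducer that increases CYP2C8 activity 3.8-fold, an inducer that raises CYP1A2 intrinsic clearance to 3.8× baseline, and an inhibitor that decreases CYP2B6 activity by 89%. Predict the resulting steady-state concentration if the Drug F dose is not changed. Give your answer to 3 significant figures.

33.4 μg/mL

The CYP2C8 pathway (19% of clearance) is boosted to 3.8× activity: 0.19 × 3.8 = 0.722.
The CYP1A2 pathway (26% of clearance) rises to 3.8× activity: 0.26 × 3.8 = 0.988.
The CYP2B6 pathway (9% of clearance) is reduced to 0.11× activity: 0.09 × 0.11 = 0.0099.
Non-CYP routes (46%) are unchanged.
New clearance relative to baseline: 0.722 + 0.988 + 0.0099 + 0.46 = 2.1799.
Dividing the baseline by the relative clearance: 72.9 / 2.1799 = 33.4 μg/mL.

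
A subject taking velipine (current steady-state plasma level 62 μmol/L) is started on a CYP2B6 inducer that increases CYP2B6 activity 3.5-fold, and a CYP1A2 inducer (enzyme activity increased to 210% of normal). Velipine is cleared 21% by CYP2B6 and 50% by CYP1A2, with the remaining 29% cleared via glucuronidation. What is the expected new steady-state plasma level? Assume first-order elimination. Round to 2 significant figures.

The CYP2B6 pathway (21% of clearance) rises to 3.5× activity: 0.21 × 3.5 = 0.735.
The CYP1A2 pathway (50% of clearance) increases to 2.1× activity: 0.5 × 2.1 = 1.05.
The remaining 29% of clearance is unaffected.
Relative clearance = 0.735 + 1.05 + 0.29 = 2.075.
New steady-state plasma level = 62 / 2.075 = 30 μmol/L (concentration scales inversely with clearance).

30 μmol/L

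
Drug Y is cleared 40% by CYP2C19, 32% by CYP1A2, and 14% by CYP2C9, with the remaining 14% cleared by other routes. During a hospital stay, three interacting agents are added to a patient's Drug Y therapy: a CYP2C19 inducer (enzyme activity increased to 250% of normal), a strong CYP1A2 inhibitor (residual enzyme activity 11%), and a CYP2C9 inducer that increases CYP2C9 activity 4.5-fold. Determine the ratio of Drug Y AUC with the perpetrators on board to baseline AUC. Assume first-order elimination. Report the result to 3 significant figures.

CYP2C19: 0.4 × 2.5 = 1
CYP1A2: 0.32 × 0.11 = 0.0352
CYP2C9: 0.14 × 4.5 = 0.63
Other: 0.14 (unchanged)
New clearance relative to baseline: 1 + 0.0352 + 0.63 + 0.14 = 1.8052.
Because AUC varies inversely with clearance, the combined effect is 1 / 1.8052 = 0.554.

0.554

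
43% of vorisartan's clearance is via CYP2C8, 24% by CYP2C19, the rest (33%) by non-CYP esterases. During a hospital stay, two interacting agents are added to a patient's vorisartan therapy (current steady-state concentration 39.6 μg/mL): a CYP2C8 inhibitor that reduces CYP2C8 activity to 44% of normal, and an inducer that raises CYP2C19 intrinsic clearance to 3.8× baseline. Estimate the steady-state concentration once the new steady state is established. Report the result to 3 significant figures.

CYP2C8: 0.43 × 0.44 = 0.1892
CYP2C19: 0.24 × 3.8 = 0.912
Other: 0.33 (unchanged)
New clearance relative to baseline: 0.1892 + 0.912 + 0.33 = 1.4312.
New steady-state concentration = 39.6 / 1.4312 = 27.7 μg/mL (concentration scales inversely with clearance).

27.7 μg/mL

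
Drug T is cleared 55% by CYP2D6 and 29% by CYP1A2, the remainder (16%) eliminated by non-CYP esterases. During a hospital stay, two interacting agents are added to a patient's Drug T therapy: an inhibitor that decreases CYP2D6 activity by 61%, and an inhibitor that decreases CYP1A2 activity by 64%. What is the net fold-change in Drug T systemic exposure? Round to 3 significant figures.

2.09

The CYP2D6 pathway (55% of clearance) falls to 0.39× activity: 0.55 × 0.39 = 0.2145.
The CYP1A2 pathway (29% of clearance) drops to 0.36× activity: 0.29 × 0.36 = 0.1044.
The remaining 16% of clearance is unaffected.
CL_new/CL_old = 0.2145 + 0.1044 + 0.16 = 0.4789.
Because systemic exposure varies inversely with clearance, the combined effect is 1 / 0.4789 = 2.09.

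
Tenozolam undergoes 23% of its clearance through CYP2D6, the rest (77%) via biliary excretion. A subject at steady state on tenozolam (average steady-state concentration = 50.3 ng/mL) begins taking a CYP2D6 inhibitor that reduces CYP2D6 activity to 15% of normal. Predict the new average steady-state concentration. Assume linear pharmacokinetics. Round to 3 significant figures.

62.5 ng/mL

The CYP2D6 pathway (23% of clearance) drops to 0.15× activity: 0.23 × 0.15 = 0.0345.
The remaining 77% of clearance is unaffected.
CL_new/CL_old = 0.0345 + 0.77 = 0.8045.
With dosing unchanged, average steady-state concentration scales as 1/CL: 50.3 / 0.8045 = 62.5 ng/mL.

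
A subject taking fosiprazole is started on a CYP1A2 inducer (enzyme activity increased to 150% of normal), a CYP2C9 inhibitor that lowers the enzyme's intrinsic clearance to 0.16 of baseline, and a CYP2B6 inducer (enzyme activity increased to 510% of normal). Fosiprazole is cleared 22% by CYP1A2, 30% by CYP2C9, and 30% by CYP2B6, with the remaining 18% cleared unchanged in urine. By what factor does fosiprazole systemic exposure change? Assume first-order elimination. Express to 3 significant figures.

0.479

The CYP1A2 pathway (22% of clearance) is boosted to 1.5× activity: 0.22 × 1.5 = 0.33.
The CYP2C9 pathway (30% of clearance) is reduced to 0.16× activity: 0.3 × 0.16 = 0.048.
The CYP2B6 pathway (30% of clearance) is boosted to 5.1× activity: 0.3 × 5.1 = 1.53.
Non-CYP routes (18%) are unchanged.
New clearance relative to baseline: 0.33 + 0.048 + 1.53 + 0.18 = 2.088.
Net systemic exposure ratio = 1 / 2.088 = 0.479.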